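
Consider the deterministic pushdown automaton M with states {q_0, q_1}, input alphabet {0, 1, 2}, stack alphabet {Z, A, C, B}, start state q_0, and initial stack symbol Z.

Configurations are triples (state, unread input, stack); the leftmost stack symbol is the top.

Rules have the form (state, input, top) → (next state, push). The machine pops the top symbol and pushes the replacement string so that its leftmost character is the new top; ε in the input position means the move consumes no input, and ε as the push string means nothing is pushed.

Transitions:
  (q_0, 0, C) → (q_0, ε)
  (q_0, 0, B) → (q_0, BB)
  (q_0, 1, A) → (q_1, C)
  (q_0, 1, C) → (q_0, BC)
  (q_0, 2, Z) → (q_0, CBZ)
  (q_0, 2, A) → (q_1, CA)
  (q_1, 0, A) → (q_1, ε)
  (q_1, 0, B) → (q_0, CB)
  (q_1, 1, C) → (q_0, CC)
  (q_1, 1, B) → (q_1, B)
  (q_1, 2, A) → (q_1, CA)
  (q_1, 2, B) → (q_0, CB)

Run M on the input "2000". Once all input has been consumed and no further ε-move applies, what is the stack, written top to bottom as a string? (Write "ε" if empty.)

(q_0, 2000, Z)
  read 2, top Z: go to q_0, push CBZ → (q_0, 000, CBZ)
  read 0, top C: go to q_0, push ε → (q_0, 00, BZ)
  read 0, top B: go to q_0, push BB → (q_0, 0, BBZ)
  read 0, top B: go to q_0, push BB → (q_0, ε, BBBZ)
All input consumed in state q_0 with stack BBBZ.

BBBZ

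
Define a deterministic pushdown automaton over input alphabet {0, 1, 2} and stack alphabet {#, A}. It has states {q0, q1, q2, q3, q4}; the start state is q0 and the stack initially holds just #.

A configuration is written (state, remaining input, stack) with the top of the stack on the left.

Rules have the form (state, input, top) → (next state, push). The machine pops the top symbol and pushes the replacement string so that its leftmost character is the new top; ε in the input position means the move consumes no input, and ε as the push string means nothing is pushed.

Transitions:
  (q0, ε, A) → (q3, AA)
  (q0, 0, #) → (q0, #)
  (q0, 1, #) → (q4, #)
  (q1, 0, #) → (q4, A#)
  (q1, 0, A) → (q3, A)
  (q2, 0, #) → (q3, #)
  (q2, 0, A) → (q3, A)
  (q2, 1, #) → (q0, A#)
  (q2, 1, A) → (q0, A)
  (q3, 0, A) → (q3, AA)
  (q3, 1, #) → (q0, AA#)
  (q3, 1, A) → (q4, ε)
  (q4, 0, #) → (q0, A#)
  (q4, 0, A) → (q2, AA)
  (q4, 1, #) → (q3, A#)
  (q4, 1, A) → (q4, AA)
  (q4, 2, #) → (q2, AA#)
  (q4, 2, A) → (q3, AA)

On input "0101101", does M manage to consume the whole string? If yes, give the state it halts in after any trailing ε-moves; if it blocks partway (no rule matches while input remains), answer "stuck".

(q0, 0101101, #) ⊢ (q0, 101101, #) ⊢ (q4, 01101, #) ⊢ (q0, 1101, A#) ⊢ (q3, 1101, AA#) ⊢ (q4, 101, A#) ⊢ (q4, 01, AA#) ⊢ (q2, 1, AAA#) ⊢ (q0, ε, AAA#) ⊢ (q3, ε, AAAA#)
All input consumed; M is in state q3.

q3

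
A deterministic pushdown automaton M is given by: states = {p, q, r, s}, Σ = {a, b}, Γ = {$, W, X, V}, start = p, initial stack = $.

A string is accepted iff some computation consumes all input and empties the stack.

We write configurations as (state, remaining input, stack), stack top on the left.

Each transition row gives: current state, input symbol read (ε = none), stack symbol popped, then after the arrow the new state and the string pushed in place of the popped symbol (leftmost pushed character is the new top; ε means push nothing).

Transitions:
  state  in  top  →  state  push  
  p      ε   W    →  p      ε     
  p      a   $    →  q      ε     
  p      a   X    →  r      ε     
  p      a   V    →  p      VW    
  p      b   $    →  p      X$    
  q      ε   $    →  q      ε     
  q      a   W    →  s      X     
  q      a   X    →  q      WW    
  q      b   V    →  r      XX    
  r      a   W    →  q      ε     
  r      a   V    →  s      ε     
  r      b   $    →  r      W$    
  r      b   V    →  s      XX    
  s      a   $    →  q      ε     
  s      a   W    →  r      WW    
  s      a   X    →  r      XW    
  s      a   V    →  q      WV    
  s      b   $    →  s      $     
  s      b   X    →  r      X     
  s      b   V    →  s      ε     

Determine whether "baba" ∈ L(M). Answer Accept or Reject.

Accept

(p, baba, $) ⊢ (p, aba, X$) ⊢ (r, ba, $) ⊢ (r, a, W$) ⊢ (q, ε, $) ⊢ (q, ε, ε)
All input consumed and the stack is empty.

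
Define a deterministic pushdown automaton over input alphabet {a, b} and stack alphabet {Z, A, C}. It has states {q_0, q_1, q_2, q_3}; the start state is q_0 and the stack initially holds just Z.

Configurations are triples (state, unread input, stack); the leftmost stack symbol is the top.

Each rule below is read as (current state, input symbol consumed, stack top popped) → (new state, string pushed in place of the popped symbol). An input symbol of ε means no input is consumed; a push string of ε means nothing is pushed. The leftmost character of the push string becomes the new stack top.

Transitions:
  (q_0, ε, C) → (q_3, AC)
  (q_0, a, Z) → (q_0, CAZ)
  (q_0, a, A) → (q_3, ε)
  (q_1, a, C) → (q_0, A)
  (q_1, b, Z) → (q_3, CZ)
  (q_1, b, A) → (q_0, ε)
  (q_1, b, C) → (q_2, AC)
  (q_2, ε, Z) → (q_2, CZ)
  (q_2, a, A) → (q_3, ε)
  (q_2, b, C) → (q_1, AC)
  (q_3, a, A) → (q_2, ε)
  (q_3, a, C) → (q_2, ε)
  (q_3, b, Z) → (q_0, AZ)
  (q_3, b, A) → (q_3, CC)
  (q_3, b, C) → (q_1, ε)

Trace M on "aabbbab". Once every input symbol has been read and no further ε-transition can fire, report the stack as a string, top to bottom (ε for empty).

(q_0, aabbbab, Z)
  read a, top Z: go to q_0, push CAZ → (q_0, abbbab, CAZ)
  ε-move, top C: go to q_3, push AC → (q_3, abbbab, ACAZ)
  read a, top A: go to q_2, push ε → (q_2, bbbab, CAZ)
  read b, top C: go to q_1, push AC → (q_1, bbab, ACAZ)
  read b, top A: go to q_0, push ε → (q_0, bab, CAZ)
  ε-move, top C: go to q_3, push AC → (q_3, bab, ACAZ)
  read b, top A: go to q_3, push CC → (q_3, ab, CCCAZ)
  read a, top C: go to q_2, push ε → (q_2, b, CCAZ)
  read b, top C: go to q_1, push AC → (q_1, ε, ACCAZ)
All input consumed in state q_1 with stack ACCAZ.

ACCAZ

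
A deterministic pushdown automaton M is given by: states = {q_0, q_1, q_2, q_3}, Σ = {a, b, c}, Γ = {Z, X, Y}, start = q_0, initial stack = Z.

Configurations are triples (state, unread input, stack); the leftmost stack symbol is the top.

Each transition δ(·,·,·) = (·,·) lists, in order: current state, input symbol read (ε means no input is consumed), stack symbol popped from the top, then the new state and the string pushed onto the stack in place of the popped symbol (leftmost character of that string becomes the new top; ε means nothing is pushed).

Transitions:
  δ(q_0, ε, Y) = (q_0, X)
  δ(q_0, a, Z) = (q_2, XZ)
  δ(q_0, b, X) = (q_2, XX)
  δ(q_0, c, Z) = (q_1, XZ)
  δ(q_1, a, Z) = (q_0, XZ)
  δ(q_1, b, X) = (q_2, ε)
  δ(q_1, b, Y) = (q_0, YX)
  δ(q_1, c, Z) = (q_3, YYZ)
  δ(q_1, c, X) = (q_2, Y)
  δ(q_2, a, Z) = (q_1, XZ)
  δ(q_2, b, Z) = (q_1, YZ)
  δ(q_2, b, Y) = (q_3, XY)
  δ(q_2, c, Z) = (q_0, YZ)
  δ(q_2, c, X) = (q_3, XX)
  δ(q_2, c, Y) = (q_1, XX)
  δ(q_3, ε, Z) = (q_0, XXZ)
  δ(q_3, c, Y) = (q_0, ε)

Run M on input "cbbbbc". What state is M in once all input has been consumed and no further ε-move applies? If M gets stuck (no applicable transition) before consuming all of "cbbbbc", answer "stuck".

q_3

(q_0, cbbbbc, Z) ⊢ (q_1, bbbbc, XZ) ⊢ (q_2, bbbc, Z) ⊢ (q_1, bbc, YZ) ⊢ (q_0, bc, YXZ) ⊢ (q_0, bc, XXZ) ⊢ (q_2, c, XXXZ) ⊢ (q_3, ε, XXXXZ)
All input consumed; M is in state q_3.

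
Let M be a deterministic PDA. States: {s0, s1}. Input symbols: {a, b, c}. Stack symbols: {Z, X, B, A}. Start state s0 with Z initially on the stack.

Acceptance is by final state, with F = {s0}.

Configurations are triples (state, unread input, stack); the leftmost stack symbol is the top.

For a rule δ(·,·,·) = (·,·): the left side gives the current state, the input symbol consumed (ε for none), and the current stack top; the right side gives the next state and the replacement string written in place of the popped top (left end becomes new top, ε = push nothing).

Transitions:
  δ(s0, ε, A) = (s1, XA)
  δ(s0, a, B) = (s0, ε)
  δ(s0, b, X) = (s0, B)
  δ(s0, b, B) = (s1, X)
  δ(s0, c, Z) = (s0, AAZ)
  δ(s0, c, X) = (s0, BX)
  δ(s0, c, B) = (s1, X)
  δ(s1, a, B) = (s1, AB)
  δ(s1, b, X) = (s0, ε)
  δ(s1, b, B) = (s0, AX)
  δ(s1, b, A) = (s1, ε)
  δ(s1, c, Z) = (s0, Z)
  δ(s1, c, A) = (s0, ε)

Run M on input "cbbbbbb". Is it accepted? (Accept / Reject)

(s0, cbbbbbb, Z) ⊢ (s0, bbbbbb, AAZ) ⊢ (s1, bbbbbb, XAAZ) ⊢ (s0, bbbbb, AAZ) ⊢ (s1, bbbbb, XAAZ) ⊢ (s0, bbbb, AAZ) ⊢ (s1, bbbb, XAAZ) ⊢ (s0, bbb, AAZ) ⊢ (s1, bbb, XAAZ) ⊢ (s0, bb, AAZ) ⊢ (s1, bb, XAAZ) ⊢ (s0, b, AAZ) ⊢ (s1, b, XAAZ) ⊢ (s0, ε, AAZ)
All input consumed; state s0 ∈ F.

Accept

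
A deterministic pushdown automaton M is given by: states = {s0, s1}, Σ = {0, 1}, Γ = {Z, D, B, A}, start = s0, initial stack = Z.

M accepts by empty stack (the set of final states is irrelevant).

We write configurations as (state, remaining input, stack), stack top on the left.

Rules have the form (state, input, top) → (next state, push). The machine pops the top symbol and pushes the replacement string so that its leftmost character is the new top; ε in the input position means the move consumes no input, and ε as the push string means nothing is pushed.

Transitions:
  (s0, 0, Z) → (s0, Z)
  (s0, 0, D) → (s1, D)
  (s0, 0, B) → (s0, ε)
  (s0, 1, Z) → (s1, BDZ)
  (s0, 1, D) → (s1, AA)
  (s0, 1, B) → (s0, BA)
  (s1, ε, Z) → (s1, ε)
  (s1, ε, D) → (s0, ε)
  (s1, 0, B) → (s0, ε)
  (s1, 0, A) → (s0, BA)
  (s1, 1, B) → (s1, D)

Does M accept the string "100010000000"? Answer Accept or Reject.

Reject

(s0, 100010000000, Z) ⊢ (s1, 00010000000, BDZ) ⊢ (s0, 0010000000, DZ) ⊢ (s1, 010000000, DZ) ⊢ (s0, 010000000, Z) ⊢ (s0, 10000000, Z) ⊢ (s1, 0000000, BDZ) ⊢ (s0, 000000, DZ) ⊢ (s1, 00000, DZ) ⊢ (s0, 00000, Z) ⊢ (s0, 0000, Z) ⊢ (s0, 000, Z) ⊢ (s0, 00, Z) ⊢ (s0, 0, Z) ⊢ (s0, ε, Z)
All input consumed; stack is Z, not empty, and no further ε-move applies.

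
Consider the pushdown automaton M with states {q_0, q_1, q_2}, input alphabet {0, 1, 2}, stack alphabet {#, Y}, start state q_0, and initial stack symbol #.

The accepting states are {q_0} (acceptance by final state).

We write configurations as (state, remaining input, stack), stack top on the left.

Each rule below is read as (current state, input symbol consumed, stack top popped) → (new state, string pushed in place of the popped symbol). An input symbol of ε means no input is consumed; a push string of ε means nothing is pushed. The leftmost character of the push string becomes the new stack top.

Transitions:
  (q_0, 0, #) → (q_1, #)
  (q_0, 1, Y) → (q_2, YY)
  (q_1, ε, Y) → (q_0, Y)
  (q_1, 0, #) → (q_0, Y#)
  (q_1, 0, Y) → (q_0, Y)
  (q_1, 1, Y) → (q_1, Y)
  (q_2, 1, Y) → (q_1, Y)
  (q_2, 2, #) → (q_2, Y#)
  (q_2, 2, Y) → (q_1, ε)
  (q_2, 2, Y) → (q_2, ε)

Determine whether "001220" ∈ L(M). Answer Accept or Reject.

One accepting computation: (q_0, 001220, #) ⊢ (q_1, 01220, #) ⊢ (q_0, 1220, Y#) ⊢ (q_2, 220, YY#) ⊢ (q_2, 20, Y#) ⊢ (q_1, 0, #) ⊢ (q_0, ε, Y#)
All input consumed and state q_0 ∈ F.

Accept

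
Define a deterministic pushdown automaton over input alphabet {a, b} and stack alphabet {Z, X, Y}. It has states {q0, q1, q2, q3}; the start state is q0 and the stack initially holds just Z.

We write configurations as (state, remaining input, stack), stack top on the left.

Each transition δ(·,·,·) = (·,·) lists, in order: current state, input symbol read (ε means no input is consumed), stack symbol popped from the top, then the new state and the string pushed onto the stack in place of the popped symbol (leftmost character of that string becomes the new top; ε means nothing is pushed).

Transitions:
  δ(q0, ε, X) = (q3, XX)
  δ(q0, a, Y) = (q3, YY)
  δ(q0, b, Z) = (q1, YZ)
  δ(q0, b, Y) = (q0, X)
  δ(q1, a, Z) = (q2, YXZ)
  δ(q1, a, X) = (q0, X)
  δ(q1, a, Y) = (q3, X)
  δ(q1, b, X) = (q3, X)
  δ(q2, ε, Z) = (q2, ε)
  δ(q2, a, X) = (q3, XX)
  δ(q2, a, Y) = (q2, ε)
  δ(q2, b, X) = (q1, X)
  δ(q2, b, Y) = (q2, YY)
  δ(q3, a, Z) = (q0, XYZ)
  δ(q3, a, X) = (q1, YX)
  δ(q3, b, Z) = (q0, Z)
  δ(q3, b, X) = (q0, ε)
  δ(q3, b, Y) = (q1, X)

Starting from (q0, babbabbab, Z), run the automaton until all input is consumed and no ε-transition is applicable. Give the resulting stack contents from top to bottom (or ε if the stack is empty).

Z

(q0, babbabbab, Z)
  read b, top Z: go to q1, push YZ → (q1, abbabbab, YZ)
  read a, top Y: go to q3, push X → (q3, bbabbab, XZ)
  read b, top X: go to q0, push ε → (q0, babbab, Z)
  read b, top Z: go to q1, push YZ → (q1, abbab, YZ)
  read a, top Y: go to q3, push X → (q3, bbab, XZ)
  read b, top X: go to q0, push ε → (q0, bab, Z)
  read b, top Z: go to q1, push YZ → (q1, ab, YZ)
  read a, top Y: go to q3, push X → (q3, b, XZ)
  read b, top X: go to q0, push ε → (q0, ε, Z)
All input consumed in state q0 with stack Z.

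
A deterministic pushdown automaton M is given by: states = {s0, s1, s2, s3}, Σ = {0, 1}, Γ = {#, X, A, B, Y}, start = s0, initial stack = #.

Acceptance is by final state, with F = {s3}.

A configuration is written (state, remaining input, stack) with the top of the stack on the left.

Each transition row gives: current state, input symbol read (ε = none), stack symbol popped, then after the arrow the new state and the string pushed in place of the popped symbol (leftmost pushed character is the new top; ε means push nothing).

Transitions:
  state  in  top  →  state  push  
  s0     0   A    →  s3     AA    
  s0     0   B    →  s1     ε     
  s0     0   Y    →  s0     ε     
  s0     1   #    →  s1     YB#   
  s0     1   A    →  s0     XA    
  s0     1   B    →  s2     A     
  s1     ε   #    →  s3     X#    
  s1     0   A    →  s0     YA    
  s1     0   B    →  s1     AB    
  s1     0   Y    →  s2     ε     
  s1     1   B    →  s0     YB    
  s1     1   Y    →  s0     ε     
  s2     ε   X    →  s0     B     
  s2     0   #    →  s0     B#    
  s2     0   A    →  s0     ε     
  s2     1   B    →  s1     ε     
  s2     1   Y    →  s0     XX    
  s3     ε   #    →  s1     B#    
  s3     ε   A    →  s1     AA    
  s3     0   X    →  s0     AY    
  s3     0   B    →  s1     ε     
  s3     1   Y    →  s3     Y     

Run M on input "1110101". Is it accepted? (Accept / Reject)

(s0, 1110101, #) ⊢ (s1, 110101, YB#) ⊢ (s0, 10101, B#) ⊢ (s2, 0101, A#) ⊢ (s0, 101, #) ⊢ (s1, 01, YB#) ⊢ (s2, 1, B#) ⊢ (s1, ε, #) ⊢ (s3, ε, X#)
All input consumed; state s3 ∈ F.

Accept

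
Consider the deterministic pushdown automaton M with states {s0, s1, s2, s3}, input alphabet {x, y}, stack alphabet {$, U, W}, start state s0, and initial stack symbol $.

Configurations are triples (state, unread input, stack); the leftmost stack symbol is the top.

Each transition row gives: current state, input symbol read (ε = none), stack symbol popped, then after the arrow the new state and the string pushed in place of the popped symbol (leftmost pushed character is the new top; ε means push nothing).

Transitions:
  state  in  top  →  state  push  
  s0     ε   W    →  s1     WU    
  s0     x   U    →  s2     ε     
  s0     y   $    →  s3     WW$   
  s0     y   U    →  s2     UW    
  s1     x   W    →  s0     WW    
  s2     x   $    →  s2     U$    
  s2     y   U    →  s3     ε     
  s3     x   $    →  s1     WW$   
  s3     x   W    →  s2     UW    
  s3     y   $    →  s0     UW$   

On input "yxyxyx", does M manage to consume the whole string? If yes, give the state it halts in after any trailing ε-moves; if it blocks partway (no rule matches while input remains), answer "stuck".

(s0, yxyxyx, $) ⊢ (s3, xyxyx, WW$) ⊢ (s2, yxyx, UWW$) ⊢ (s3, xyx, WW$) ⊢ (s2, yx, UWW$) ⊢ (s3, x, WW$) ⊢ (s2, ε, UWW$)
All input consumed; M is in state s2.

s2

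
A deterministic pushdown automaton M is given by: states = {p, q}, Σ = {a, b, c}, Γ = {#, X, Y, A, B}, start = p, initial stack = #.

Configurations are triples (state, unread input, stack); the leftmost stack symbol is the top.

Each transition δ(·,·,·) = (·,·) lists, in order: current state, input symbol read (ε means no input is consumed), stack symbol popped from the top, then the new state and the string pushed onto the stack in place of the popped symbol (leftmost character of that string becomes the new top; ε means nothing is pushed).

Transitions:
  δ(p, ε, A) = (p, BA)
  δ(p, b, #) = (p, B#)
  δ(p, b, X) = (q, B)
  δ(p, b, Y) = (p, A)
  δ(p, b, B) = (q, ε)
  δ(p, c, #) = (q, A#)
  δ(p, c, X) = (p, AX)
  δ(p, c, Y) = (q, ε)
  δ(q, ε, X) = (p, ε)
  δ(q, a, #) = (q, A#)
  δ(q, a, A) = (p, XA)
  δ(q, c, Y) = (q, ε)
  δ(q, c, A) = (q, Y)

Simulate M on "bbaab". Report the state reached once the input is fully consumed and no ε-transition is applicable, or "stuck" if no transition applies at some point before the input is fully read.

q

(p, bbaab, #)
  read b, top #: go to p, push B# → (p, baab, B#)
  read b, top B: go to q, push ε → (q, aab, #)
  read a, top #: go to q, push A# → (q, ab, A#)
  read a, top A: go to p, push XA → (p, b, XA#)
  read b, top X: go to q, push B → (q, ε, BA#)
All input consumed; M is in state q.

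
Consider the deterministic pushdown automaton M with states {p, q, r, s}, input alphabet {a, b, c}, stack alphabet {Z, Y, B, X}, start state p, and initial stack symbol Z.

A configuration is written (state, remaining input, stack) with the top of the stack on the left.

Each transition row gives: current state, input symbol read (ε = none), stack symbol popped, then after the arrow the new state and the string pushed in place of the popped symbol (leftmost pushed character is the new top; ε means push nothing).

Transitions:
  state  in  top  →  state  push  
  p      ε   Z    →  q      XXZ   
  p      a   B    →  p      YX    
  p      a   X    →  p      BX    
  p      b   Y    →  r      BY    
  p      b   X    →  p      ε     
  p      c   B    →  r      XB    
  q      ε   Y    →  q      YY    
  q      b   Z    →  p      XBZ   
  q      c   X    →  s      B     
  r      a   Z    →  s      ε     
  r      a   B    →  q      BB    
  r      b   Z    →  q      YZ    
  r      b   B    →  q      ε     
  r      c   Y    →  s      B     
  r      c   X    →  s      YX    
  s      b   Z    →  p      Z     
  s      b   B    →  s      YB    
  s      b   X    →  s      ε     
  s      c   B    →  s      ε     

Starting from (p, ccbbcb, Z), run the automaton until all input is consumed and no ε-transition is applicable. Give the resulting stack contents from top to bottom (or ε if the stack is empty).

(p, ccbbcb, Z) ⊢ (q, ccbbcb, XXZ) ⊢ (s, cbbcb, BXZ) ⊢ (s, bbcb, XZ) ⊢ (s, bcb, Z) ⊢ (p, cb, Z) ⊢ (q, cb, XXZ) ⊢ (s, b, BXZ) ⊢ (s, ε, YBXZ)
All input consumed in state s with stack YBXZ.

YBXZ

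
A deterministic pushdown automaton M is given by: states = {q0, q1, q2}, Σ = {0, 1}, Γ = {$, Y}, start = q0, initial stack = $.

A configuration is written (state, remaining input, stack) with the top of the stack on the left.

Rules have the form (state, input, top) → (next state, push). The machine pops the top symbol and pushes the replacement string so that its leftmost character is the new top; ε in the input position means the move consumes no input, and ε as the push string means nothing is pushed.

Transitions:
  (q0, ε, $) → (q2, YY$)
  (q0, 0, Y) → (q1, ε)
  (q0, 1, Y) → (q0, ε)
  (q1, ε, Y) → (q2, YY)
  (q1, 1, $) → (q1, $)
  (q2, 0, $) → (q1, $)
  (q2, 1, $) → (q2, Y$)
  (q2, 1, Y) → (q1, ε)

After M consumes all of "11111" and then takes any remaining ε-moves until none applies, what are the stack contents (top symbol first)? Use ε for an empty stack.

YY$

(q0, 11111, $) ⊢ (q2, 11111, YY$) ⊢ (q1, 1111, Y$) ⊢ (q2, 1111, YY$) ⊢ (q1, 111, Y$) ⊢ (q2, 111, YY$) ⊢ (q1, 11, Y$) ⊢ (q2, 11, YY$) ⊢ (q1, 1, Y$) ⊢ (q2, 1, YY$) ⊢ (q1, ε, Y$) ⊢ (q2, ε, YY$)
All input consumed in state q2 with stack YY$.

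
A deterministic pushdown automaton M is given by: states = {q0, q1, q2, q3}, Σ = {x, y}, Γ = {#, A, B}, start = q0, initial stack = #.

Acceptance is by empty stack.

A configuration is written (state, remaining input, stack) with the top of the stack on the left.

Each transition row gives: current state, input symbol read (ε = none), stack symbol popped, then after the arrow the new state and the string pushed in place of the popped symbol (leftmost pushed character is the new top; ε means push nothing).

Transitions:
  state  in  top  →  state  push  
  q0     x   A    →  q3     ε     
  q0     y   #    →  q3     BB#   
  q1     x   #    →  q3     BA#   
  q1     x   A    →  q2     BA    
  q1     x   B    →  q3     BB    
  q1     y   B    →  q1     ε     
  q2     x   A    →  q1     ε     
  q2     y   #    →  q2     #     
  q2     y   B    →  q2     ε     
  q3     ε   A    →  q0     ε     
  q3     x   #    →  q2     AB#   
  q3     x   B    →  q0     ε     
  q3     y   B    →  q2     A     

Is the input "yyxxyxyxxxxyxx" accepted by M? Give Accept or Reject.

(q0, yyxxyxyxxxxyxx, #) ⊢ (q3, yxxyxyxxxxyxx, BB#) ⊢ (q2, xxyxyxxxxyxx, AB#) ⊢ (q1, xyxyxxxxyxx, B#) ⊢ (q3, yxyxxxxyxx, BB#) ⊢ (q2, xyxxxxyxx, AB#) ⊢ (q1, yxxxxyxx, B#) ⊢ (q1, xxxxyxx, #) ⊢ (q3, xxxyxx, BA#) ⊢ (q0, xxyxx, A#) ⊢ (q3, xyxx, #) ⊢ (q2, yxx, AB#)
No transition applies at (q2, yxx, AB#); input not fully consumed.

Reject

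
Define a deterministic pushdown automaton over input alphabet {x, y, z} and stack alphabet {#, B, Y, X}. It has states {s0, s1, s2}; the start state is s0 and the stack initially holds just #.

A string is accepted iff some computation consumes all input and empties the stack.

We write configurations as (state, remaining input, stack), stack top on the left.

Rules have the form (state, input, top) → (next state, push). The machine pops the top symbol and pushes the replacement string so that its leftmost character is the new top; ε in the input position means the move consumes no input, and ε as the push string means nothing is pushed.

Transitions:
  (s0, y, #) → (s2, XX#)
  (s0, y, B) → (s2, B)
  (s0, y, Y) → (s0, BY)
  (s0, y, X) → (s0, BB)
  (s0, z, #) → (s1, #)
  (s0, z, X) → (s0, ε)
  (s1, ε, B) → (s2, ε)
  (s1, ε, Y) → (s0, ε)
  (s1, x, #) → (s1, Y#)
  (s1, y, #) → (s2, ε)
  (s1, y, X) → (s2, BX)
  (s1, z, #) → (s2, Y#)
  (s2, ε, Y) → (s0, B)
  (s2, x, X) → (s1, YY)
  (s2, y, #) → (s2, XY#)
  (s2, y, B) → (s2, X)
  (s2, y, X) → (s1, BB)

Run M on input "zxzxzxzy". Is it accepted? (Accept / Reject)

(s0, zxzxzxzy, #)
  read z, top #: go to s1, push # → (s1, xzxzxzy, #)
  read x, top #: go to s1, push Y# → (s1, zxzxzy, Y#)
  ε-move, top Y: go to s0, push ε → (s0, zxzxzy, #)
  read z, top #: go to s1, push # → (s1, xzxzy, #)
  read x, top #: go to s1, push Y# → (s1, zxzy, Y#)
  ε-move, top Y: go to s0, push ε → (s0, zxzy, #)
  read z, top #: go to s1, push # → (s1, xzy, #)
  read x, top #: go to s1, push Y# → (s1, zy, Y#)
  ε-move, top Y: go to s0, push ε → (s0, zy, #)
  read z, top #: go to s1, push # → (s1, y, #)
  read y, top #: go to s2, push ε → (s2, ε, ε)
All input consumed and the stack is empty.

Accept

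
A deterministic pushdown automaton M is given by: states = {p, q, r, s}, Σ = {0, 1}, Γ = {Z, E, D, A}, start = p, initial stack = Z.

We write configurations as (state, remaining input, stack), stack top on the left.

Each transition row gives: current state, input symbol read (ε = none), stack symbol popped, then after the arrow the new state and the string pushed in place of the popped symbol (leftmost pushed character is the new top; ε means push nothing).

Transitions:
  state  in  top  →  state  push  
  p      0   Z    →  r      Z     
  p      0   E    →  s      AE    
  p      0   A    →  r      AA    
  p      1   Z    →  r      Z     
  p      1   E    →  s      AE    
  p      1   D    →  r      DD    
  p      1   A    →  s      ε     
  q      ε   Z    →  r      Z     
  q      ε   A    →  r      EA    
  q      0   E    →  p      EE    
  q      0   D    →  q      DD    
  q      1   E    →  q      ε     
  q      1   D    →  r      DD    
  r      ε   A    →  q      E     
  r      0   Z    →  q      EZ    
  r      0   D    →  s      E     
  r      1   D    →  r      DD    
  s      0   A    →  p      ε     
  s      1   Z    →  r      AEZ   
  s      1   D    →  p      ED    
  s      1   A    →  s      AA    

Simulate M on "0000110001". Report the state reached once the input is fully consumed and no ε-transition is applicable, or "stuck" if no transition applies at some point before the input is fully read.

(p, 0000110001, Z) ⊢ (r, 000110001, Z) ⊢ (q, 00110001, EZ) ⊢ (p, 0110001, EEZ) ⊢ (s, 110001, AEEZ) ⊢ (s, 10001, AAEEZ) ⊢ (s, 0001, AAAEEZ) ⊢ (p, 001, AAEEZ) ⊢ (r, 01, AAAEEZ) ⊢ (q, 01, EAAEEZ) ⊢ (p, 1, EEAAEEZ) ⊢ (s, ε, AEEAAEEZ)
All input consumed; M is in state s.

s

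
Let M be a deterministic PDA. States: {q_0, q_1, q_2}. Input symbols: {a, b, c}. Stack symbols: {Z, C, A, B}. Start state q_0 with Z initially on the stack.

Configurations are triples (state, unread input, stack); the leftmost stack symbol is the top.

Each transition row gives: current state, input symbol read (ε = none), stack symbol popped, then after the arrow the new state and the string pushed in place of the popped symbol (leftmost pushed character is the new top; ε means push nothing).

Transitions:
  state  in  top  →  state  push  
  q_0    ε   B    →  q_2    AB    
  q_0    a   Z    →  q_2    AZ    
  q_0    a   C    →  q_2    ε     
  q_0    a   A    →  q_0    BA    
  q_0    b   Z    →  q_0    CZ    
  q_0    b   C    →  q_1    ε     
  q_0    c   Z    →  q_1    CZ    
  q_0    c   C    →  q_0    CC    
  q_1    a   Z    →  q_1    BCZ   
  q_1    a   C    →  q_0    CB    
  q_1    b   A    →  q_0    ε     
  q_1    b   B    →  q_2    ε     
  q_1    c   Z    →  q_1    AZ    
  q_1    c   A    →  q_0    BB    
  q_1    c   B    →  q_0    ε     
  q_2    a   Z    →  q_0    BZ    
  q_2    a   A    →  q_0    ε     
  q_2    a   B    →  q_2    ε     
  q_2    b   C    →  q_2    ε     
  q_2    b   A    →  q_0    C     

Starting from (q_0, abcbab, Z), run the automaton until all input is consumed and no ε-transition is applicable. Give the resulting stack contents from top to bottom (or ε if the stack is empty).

BZ

(q_0, abcbab, Z)
  read a, top Z: go to q_2, push AZ → (q_2, bcbab, AZ)
  read b, top A: go to q_0, push C → (q_0, cbab, CZ)
  read c, top C: go to q_0, push CC → (q_0, bab, CCZ)
  read b, top C: go to q_1, push ε → (q_1, ab, CZ)
  read a, top C: go to q_0, push CB → (q_0, b, CBZ)
  read b, top C: go to q_1, push ε → (q_1, ε, BZ)
All input consumed in state q_1 with stack BZ.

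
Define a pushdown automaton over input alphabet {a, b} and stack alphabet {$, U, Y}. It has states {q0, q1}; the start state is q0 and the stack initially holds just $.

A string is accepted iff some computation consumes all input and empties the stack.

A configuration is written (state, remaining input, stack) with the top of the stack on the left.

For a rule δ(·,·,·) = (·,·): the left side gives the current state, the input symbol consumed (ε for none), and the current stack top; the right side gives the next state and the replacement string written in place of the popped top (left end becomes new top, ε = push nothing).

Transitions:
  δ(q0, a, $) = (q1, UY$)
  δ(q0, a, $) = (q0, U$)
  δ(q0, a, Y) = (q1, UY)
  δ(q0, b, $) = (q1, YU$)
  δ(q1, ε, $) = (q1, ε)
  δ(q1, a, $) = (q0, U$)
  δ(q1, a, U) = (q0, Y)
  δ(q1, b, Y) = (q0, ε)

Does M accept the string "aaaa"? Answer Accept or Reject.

Reject

No computation consumes all input and empties the stack.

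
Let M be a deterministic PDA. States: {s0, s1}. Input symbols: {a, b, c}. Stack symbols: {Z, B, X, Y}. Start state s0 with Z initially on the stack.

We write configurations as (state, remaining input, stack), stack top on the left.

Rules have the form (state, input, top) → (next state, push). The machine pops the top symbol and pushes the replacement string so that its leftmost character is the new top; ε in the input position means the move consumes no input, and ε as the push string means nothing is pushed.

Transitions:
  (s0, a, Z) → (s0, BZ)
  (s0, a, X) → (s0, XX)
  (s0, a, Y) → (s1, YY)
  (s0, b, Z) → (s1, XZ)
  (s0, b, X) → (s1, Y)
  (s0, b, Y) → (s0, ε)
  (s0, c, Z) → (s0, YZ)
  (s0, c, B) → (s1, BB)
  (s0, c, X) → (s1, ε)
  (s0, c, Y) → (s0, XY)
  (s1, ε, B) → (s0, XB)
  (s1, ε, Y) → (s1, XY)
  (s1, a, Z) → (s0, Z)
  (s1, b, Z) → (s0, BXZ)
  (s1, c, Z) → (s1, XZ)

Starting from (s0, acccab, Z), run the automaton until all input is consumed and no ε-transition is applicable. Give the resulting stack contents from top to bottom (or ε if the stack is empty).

(s0, acccab, Z) ⊢ (s0, cccab, BZ) ⊢ (s1, ccab, BBZ) ⊢ (s0, ccab, XBBZ) ⊢ (s1, cab, BBZ) ⊢ (s0, cab, XBBZ) ⊢ (s1, ab, BBZ) ⊢ (s0, ab, XBBZ) ⊢ (s0, b, XXBBZ) ⊢ (s1, ε, YXBBZ) ⊢ (s1, ε, XYXBBZ)
All input consumed in state s1 with stack XYXBBZ.

XYXBBZ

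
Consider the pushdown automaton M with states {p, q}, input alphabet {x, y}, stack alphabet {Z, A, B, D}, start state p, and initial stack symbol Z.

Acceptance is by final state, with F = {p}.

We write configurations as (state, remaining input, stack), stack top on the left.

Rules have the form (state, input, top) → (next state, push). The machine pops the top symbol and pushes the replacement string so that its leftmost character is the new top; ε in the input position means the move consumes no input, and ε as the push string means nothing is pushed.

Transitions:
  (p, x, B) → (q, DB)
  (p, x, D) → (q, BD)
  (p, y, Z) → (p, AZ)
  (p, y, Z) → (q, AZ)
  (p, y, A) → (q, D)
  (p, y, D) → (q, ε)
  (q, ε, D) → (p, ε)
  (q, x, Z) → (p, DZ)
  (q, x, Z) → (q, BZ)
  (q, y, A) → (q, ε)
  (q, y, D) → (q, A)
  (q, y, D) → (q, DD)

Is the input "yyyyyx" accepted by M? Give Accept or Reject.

Reject

No computation consumes all input and reaches a final state.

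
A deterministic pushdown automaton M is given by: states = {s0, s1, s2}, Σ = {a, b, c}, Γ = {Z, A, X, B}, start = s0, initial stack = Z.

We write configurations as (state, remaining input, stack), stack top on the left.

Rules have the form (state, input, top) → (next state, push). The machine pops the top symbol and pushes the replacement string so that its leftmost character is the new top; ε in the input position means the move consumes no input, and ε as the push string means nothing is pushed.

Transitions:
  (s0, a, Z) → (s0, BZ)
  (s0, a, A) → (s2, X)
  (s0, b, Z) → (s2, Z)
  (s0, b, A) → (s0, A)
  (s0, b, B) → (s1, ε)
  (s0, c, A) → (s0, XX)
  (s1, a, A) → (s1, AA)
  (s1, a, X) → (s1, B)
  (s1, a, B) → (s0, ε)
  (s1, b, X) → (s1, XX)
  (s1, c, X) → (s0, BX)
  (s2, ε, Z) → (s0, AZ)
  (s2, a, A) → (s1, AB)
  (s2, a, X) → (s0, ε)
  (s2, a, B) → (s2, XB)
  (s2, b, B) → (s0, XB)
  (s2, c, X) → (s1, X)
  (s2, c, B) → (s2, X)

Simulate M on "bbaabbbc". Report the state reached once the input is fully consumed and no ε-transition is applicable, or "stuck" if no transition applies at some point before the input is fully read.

(s0, bbaabbbc, Z) ⊢ (s2, baabbbc, Z) ⊢ (s0, baabbbc, AZ) ⊢ (s0, aabbbc, AZ) ⊢ (s2, abbbc, XZ) ⊢ (s0, bbbc, Z) ⊢ (s2, bbc, Z) ⊢ (s0, bbc, AZ) ⊢ (s0, bc, AZ) ⊢ (s0, c, AZ) ⊢ (s0, ε, XXZ)
All input consumed; M is in state s0.

s0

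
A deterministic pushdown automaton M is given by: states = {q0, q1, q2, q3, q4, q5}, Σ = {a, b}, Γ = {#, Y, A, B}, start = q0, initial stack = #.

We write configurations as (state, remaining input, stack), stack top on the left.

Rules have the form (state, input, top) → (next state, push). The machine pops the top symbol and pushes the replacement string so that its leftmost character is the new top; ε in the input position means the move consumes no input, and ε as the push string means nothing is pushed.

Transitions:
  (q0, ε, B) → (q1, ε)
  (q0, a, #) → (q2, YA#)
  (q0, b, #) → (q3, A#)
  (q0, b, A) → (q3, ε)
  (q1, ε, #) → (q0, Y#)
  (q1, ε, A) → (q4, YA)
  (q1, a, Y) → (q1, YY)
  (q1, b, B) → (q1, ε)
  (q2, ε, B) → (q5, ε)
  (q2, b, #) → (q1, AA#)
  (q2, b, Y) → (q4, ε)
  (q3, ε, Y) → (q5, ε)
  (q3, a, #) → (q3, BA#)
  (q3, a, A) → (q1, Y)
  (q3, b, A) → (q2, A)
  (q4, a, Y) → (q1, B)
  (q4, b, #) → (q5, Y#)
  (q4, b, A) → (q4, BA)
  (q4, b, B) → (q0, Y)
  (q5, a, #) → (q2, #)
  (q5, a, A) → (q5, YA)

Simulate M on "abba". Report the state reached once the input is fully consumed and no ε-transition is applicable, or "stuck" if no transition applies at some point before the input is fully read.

(q0, abba, #)
  read a, top #: go to q2, push YA# → (q2, bba, YA#)
  read b, top Y: go to q4, push ε → (q4, ba, A#)
  read b, top A: go to q4, push BA → (q4, a, BA#)
No transition for (q4, a, top B); M blocks with input a remaining.

stuck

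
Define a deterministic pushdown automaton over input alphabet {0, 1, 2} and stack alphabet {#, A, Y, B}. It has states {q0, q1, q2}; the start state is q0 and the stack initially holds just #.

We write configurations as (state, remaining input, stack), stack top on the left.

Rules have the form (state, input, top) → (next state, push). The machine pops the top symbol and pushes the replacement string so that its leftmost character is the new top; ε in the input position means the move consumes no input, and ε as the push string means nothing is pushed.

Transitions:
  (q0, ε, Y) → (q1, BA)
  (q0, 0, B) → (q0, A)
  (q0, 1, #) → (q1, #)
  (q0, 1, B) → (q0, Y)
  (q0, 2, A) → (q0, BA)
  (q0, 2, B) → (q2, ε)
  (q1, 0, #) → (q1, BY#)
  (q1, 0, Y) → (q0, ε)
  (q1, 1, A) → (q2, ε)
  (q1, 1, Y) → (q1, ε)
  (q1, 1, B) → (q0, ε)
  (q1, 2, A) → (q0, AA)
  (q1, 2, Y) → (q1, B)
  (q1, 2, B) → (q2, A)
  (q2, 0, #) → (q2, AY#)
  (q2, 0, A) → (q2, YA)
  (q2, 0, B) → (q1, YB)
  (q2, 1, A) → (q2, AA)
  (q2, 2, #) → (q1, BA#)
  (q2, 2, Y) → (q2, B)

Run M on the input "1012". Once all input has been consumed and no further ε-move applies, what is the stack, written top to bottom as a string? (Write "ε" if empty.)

AA#

(q0, 1012, #)
  read 1, top #: go to q1, push # → (q1, 012, #)
  read 0, top #: go to q1, push BY# → (q1, 12, BY#)
  read 1, top B: go to q0, push ε → (q0, 2, Y#)
  ε-move, top Y: go to q1, push BA → (q1, 2, BA#)
  read 2, top B: go to q2, push A → (q2, ε, AA#)
All input consumed in state q2 with stack AA#.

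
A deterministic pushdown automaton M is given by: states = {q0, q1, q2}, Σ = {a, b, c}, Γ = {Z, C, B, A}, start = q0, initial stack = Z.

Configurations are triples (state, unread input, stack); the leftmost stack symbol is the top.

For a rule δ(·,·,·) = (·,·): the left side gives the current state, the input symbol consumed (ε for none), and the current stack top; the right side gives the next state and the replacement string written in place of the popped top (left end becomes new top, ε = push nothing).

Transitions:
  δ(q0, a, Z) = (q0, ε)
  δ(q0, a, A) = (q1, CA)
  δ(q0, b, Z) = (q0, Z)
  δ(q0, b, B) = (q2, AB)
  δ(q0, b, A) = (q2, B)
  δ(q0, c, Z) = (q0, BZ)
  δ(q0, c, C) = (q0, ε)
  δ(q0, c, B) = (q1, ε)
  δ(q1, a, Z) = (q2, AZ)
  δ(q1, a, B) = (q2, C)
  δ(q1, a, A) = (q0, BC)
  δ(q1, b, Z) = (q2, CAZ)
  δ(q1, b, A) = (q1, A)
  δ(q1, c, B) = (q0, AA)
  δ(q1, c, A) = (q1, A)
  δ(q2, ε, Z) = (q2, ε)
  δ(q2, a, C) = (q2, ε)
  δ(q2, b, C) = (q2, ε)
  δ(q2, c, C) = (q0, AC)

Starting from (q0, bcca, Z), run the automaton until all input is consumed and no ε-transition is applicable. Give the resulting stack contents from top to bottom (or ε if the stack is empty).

(q0, bcca, Z) ⊢ (q0, cca, Z) ⊢ (q0, ca, BZ) ⊢ (q1, a, Z) ⊢ (q2, ε, AZ)
All input consumed in state q2 with stack AZ.

AZ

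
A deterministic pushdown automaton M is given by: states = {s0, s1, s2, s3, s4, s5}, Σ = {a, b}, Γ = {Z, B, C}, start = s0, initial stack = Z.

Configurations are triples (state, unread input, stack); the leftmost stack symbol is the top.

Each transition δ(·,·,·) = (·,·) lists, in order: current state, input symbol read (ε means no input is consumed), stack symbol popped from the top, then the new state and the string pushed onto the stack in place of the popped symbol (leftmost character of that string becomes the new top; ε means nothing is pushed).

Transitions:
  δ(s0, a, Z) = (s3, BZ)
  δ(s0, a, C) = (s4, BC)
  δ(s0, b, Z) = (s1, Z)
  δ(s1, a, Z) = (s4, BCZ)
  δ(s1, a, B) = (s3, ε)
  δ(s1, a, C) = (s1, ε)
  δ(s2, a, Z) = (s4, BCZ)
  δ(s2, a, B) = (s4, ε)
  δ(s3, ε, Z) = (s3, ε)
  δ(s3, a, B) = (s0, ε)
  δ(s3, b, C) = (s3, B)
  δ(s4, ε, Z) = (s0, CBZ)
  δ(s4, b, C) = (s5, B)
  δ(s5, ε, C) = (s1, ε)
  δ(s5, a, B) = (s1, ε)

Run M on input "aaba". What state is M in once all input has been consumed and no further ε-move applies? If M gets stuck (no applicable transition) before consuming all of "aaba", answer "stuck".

(s0, aaba, Z)
  read a, top Z: go to s3, push BZ → (s3, aba, BZ)
  read a, top B: go to s0, push ε → (s0, ba, Z)
  read b, top Z: go to s1, push Z → (s1, a, Z)
  read a, top Z: go to s4, push BCZ → (s4, ε, BCZ)
All input consumed; M is in state s4.

s4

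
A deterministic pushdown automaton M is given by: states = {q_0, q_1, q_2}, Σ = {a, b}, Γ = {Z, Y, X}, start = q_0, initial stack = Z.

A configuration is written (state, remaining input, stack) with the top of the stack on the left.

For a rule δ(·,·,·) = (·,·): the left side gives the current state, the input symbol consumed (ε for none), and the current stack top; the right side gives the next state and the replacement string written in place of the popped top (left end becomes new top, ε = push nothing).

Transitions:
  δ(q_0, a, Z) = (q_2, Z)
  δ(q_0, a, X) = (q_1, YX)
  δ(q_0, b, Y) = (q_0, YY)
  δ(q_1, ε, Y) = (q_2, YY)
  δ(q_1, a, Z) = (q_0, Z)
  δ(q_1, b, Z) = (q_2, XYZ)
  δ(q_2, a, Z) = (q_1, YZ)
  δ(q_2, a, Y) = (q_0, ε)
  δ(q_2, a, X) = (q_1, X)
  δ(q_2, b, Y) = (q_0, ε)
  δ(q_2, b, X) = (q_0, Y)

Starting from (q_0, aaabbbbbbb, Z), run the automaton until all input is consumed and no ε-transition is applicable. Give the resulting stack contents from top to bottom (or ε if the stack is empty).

(q_0, aaabbbbbbb, Z)
  read a, top Z: go to q_2, push Z → (q_2, aabbbbbbb, Z)
  read a, top Z: go to q_1, push YZ → (q_1, abbbbbbb, YZ)
  ε-move, top Y: go to q_2, push YY → (q_2, abbbbbbb, YYZ)
  read a, top Y: go to q_0, push ε → (q_0, bbbbbbb, YZ)
  read b, top Y: go to q_0, push YY → (q_0, bbbbbb, YYZ)
  read b, top Y: go to q_0, push YY → (q_0, bbbbb, YYYZ)
  read b, top Y: go to q_0, push YY → (q_0, bbbb, YYYYZ)
  read b, top Y: go to q_0, push YY → (q_0, bbb, YYYYYZ)
  read b, top Y: go to q_0, push YY → (q_0, bb, YYYYYYZ)
  read b, top Y: go to q_0, push YY → (q_0, b, YYYYYYYZ)
  read b, top Y: go to q_0, push YY → (q_0, ε, YYYYYYYYZ)
All input consumed in state q_0 with stack YYYYYYYYZ.

YYYYYYYYZ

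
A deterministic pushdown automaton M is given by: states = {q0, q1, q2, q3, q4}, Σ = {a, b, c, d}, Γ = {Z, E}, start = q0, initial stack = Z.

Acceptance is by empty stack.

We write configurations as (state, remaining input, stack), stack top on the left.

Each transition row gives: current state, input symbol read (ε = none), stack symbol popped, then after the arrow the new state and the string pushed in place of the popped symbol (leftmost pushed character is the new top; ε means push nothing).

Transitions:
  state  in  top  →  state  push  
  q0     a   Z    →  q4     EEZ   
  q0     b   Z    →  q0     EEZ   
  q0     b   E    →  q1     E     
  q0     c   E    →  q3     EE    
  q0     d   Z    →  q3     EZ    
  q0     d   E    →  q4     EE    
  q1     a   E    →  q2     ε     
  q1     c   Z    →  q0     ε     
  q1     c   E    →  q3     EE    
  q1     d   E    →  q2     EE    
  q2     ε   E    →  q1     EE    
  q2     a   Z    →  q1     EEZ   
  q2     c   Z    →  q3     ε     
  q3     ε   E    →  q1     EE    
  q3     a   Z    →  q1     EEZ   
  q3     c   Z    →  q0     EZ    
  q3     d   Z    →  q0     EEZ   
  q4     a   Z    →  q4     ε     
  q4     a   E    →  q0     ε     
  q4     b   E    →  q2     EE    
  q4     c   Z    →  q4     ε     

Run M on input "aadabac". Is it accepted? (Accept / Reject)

(q0, aadabac, Z)
  read a, top Z: go to q4, push EEZ → (q4, adabac, EEZ)
  read a, top E: go to q0, push ε → (q0, dabac, EZ)
  read d, top E: go to q4, push EE → (q4, abac, EEZ)
  read a, top E: go to q0, push ε → (q0, bac, EZ)
  read b, top E: go to q1, push E → (q1, ac, EZ)
  read a, top E: go to q2, push ε → (q2, c, Z)
  read c, top Z: go to q3, push ε → (q3, ε, ε)
All input consumed and the stack is empty.

Accept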